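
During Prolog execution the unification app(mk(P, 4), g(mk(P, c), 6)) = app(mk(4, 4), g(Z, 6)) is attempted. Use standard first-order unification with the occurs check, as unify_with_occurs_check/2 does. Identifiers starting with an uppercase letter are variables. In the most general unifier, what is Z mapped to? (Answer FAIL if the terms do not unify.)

mk(4, c)

Decompose app/2: mk(P, 4) = mk(4, 4),  g(mk(P, c), 6) = g(Z, 6).
Decompose mk/2: P = 4,  4 = 4.
Bind P := 4; substituting into the one remaining equation that mentions P gives: g(mk(4, c), 6) = g(Z, 6).
Delete trivial equation 4 = 4.
Decompose g/2: mk(4, c) = Z,  6 = 6.
Bind Z := mk(4, c); no other remaining equation mentions Z.
Delete trivial equation 6 = 6.
MGU = { P ↦ 4, Z ↦ mk(4, c) }, so Z ↦ mk(4, c).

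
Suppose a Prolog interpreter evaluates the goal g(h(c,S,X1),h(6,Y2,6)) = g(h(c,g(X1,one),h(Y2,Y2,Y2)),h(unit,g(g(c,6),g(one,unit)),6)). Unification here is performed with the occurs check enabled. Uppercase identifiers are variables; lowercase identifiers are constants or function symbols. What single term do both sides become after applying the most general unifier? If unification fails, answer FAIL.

Decompose g/2: h(c,S,X1) = h(c,g(X1,one),h(Y2,Y2,Y2)),  h(6,Y2,6) = h(unit,g(g(c,6),g(one,unit)),6).
Decompose h/3: c = c,  S = g(X1,one),  X1 = h(Y2,Y2,Y2).
Delete trivial equation c = c.
Bind S := g(X1,one); no other remaining equation mentions S.
Bind X1 := h(Y2,Y2,Y2); no other remaining equation mentions X1. Substituting into the earlier binding gives S := g(h(Y2,Y2,Y2),one).
Decompose h/3: 6 = unit,  Y2 = g(g(c,6),g(one,unit)),  6 = 6.
Clash: constants 6 and unit differ; no unifier exists.

FAIL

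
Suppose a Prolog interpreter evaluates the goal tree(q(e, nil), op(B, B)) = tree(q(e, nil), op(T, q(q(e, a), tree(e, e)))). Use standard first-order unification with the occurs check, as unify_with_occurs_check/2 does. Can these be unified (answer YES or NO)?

Decompose tree/2: q(e, nil) = q(e, nil),  op(B, B) = op(T, q(q(e, a), tree(e, e))).
Delete trivial equation q(e, nil) = q(e, nil).
Decompose op/2: B = T,  B = q(q(e, a), tree(e, e)).
Bind B := T; substituting into the remaining equation gives: T = q(q(e, a), tree(e, e)).
Bind T := q(q(e, a), tree(e, e)). Substituting into the earlier binding gives B := q(q(e, a), tree(e, e)).
No equations remain and no clash or occurs-check failure arose, so a unifier exists.

YES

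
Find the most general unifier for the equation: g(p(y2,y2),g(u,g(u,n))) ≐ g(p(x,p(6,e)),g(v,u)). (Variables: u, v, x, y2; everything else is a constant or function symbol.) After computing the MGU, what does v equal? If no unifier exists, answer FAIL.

Decompose g/2: p(y2,y2) ≐ p(x,p(6,e)),  g(u,g(u,n)) ≐ g(v,u).
Decompose p/2: y2 ≐ x,  y2 ≐ p(6,e).
Bind y2 := x; substituting into the one remaining equation that mentions y2 gives: x ≐ p(6,e).
Bind x := p(6,e); no other remaining equation mentions x. Substituting into the earlier binding gives y2 := p(6,e).
Decompose g/2: u ≐ v,  g(u,n) ≐ u.
Bind u := v; substituting into the remaining equation gives: g(v,n) ≐ v.
Occurs check fails: v occurs in g(v,n); the equation v ≐ g(v,n) has no finite solution.

FAIL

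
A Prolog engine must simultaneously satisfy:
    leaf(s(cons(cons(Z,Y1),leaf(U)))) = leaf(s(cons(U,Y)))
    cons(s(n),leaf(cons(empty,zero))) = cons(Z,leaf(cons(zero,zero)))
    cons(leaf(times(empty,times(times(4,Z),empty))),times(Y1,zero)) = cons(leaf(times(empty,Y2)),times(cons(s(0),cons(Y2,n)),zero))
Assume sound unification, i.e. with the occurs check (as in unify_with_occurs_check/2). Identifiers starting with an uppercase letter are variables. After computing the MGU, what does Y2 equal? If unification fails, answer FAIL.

FAIL

Decompose leaf/1: s(cons(cons(Z,Y1),leaf(U))) = s(cons(U,Y)).
Decompose s/1: cons(cons(Z,Y1),leaf(U)) = cons(U,Y).
Decompose cons/2: cons(Z,Y1) = U,  leaf(U) = Y.
Bind U := cons(Z,Y1); substituting into the one remaining equation that mentions U gives: leaf(cons(Z,Y1)) = Y.
Bind Y := leaf(cons(Z,Y1)); no other remaining equation mentions Y.
Decompose cons/2: s(n) = Z,  leaf(cons(empty,zero)) = leaf(cons(zero,zero)).
Bind Z := s(n); substituting into the one remaining equation that mentions Z gives: cons(leaf(times(empty,times(times(4,s(n)),empty))),times(Y1,zero)) = cons(leaf(times(empty,Y2)),times(cons(s(0),cons(Y2,n)),zero)). Substituting into the earlier bindings gives U := cons(s(n),Y1), Y := leaf(cons(s(n),Y1)).
Decompose leaf/1: cons(empty,zero) = cons(zero,zero).
Decompose cons/2: empty = zero,  zero = zero.
Clash: constants empty and zero differ; no unifier exists.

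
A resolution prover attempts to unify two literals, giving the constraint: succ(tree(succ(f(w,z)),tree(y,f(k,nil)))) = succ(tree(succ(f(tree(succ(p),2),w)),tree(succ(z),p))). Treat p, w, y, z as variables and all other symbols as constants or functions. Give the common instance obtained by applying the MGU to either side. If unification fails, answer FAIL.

Decompose succ/1: tree(succ(f(w,z)),tree(y,f(k,nil))) = tree(succ(f(tree(succ(p),2),w)),tree(succ(z),p)).
Decompose tree/2: succ(f(w,z)) = succ(f(tree(succ(p),2),w)),  tree(y,f(k,nil)) = tree(succ(z),p).
Decompose succ/1: f(w,z) = f(tree(succ(p),2),w).
Decompose f/2: w = tree(succ(p),2),  z = w.
Bind w := tree(succ(p),2); substituting into the one remaining equation that mentions w gives: z = tree(succ(p),2).
Bind z := tree(succ(p),2); substituting into the remaining equation gives: tree(y,f(k,nil)) = tree(succ(tree(succ(p),2)),p).
Decompose tree/2: y = succ(tree(succ(p),2)),  f(k,nil) = p.
Bind y := succ(tree(succ(p),2)); no other remaining equation mentions y.
Bind p := f(k,nil). Substituting into the earlier bindings gives w := tree(succ(f(k,nil)),2), z := tree(succ(f(k,nil)),2), y := succ(tree(succ(f(k,nil)),2)).
Applying the MGU to either side gives succ(tree(succ(f(tree(succ(f(k,nil)),2),tree(succ(f(k,nil)),2))),tree(succ(tree(succ(f(k,nil)),2)),f(k,nil)))).

succ(tree(succ(f(tree(succ(f(k,nil)),2),tree(succ(f(k,nil)),2))),tree(succ(tree(succ(f(k,nil)),2)),f(k,nil))))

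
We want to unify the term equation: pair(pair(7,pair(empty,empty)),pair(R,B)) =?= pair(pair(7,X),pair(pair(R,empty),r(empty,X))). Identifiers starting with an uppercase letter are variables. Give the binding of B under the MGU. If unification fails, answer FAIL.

Decompose pair/2: pair(7,pair(empty,empty)) =?= pair(7,X),  pair(R,B) =?= pair(pair(R,empty),r(empty,X)).
Decompose pair/2: 7 =?= 7,  pair(empty,empty) =?= X.
Delete trivial equation 7 =?= 7.
Bind X := pair(empty,empty); substituting into the remaining equation gives: pair(R,B) =?= pair(pair(R,empty),r(empty,pair(empty,empty))).
Decompose pair/2: R =?= pair(R,empty),  B =?= r(empty,pair(empty,empty)).
Occurs check fails: R occurs in pair(R,empty); the equation R =?= pair(R,empty) has no finite solution.

FAIL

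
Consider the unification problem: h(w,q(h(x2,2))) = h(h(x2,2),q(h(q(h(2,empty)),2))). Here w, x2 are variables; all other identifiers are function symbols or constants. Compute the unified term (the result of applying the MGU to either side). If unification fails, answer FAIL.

Decompose h/2: w = h(x2,2),  q(h(x2,2)) = q(h(q(h(2,empty)),2)).
Bind w := h(x2,2); no other remaining equation mentions w.
Decompose q/1: h(x2,2) = h(q(h(2,empty)),2).
Decompose h/2: x2 = q(h(2,empty)),  2 = 2.
Bind x2 := q(h(2,empty)); no other remaining equation mentions x2. Substituting into the earlier binding gives w := h(q(h(2,empty)),2).
Delete trivial equation 2 = 2.
Applying the MGU to either side gives h(h(q(h(2,empty)),2),q(h(q(h(2,empty)),2))).

h(h(q(h(2,empty)),2),q(h(q(h(2,empty)),2)))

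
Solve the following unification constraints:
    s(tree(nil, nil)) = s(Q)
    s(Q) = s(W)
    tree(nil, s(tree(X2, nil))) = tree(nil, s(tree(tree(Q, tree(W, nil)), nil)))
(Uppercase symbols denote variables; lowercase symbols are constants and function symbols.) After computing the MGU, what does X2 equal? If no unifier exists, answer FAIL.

tree(tree(nil, nil), tree(tree(nil, nil), nil))

Decompose s/1: tree(nil, nil) = Q.
Bind Q := tree(nil, nil); substituting into the remaining equations gives: s(tree(nil, nil)) = s(W),  tree(nil, s(tree(X2, nil))) = tree(nil, s(tree(tree(tree(nil, nil), tree(W, nil)), nil))).
Decompose s/1: tree(nil, nil) = W.
Bind W := tree(nil, nil); substituting into the remaining equation gives: tree(nil, s(tree(X2, nil))) = tree(nil, s(tree(tree(tree(nil, nil), tree(tree(nil, nil), nil)), nil))).
Decompose tree/2: nil = nil,  s(tree(X2, nil)) = s(tree(tree(tree(nil, nil), tree(tree(nil, nil), nil)), nil)).
Delete trivial equation nil = nil.
Decompose s/1: tree(X2, nil) = tree(tree(tree(nil, nil), tree(tree(nil, nil), nil)), nil).
Decompose tree/2: X2 = tree(tree(nil, nil), tree(tree(nil, nil), nil)),  nil = nil.
Bind X2 := tree(tree(nil, nil), tree(tree(nil, nil), nil)); no other remaining equation mentions X2.
Delete trivial equation nil = nil.
MGU = { Q := tree(nil, nil), W := tree(nil, nil), X2 := tree(tree(nil, nil), tree(tree(nil, nil), nil)) }, so X2 := tree(tree(nil, nil), tree(tree(nil, nil), nil)).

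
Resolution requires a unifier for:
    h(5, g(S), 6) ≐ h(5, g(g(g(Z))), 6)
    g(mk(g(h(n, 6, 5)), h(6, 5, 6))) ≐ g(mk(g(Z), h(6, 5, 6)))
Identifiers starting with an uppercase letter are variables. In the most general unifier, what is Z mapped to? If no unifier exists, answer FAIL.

h(n, 6, 5)

Decompose h/3: 5 ≐ 5,  g(S) ≐ g(g(g(Z))),  6 ≐ 6.
Delete trivial equation 5 ≐ 5.
Decompose g/1: S ≐ g(g(Z)).
Bind S := g(g(Z)); no other remaining equation mentions S.
Delete trivial equation 6 ≐ 6.
Decompose g/1: mk(g(h(n, 6, 5)), h(6, 5, 6)) ≐ mk(g(Z), h(6, 5, 6)).
Decompose mk/2: g(h(n, 6, 5)) ≐ g(Z),  h(6, 5, 6) ≐ h(6, 5, 6).
Decompose g/1: h(n, 6, 5) ≐ Z.
Bind Z := h(n, 6, 5); no other remaining equation mentions Z. Substituting into the earlier binding gives S := g(g(h(n, 6, 5))).
Delete trivial equation h(6, 5, 6) ≐ h(6, 5, 6).
MGU = { S -> g(g(h(n, 6, 5))), Z -> h(n, 6, 5) }, so Z -> h(n, 6, 5).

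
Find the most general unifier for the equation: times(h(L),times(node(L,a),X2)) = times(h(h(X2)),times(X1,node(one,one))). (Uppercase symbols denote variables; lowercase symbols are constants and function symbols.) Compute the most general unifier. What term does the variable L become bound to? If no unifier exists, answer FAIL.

Decompose times/2: h(L) = h(h(X2)),  times(node(L,a),X2) = times(X1,node(one,one)).
Decompose h/1: L = h(X2).
Bind L := h(X2); substituting into the remaining equation gives: times(node(h(X2),a),X2) = times(X1,node(one,one)).
Decompose times/2: node(h(X2),a) = X1,  X2 = node(one,one).
Bind X1 := node(h(X2),a); no other remaining equation mentions X1.
Bind X2 := node(one,one). Substituting into the earlier bindings gives L := h(node(one,one)), X1 := node(h(node(one,one)),a).
MGU = { L ↦ h(node(one,one)), X1 ↦ node(h(node(one,one)),a), X2 ↦ node(one,one) }, so L ↦ h(node(one,one)).

h(node(one,one))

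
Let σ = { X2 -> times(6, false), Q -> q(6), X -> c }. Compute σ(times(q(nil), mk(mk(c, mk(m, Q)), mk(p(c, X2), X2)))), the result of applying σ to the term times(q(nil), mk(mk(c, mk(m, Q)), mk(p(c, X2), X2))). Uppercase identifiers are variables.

Replace each occurrence of X2 with times(6, false).
Replace each occurrence of Q with q(6).
Result: times(q(nil), mk(mk(c, mk(m, q(6))), mk(p(c, times(6, false)), times(6, false)))).

times(q(nil), mk(mk(c, mk(m, q(6))), mk(p(c, times(6, false)), times(6, false))))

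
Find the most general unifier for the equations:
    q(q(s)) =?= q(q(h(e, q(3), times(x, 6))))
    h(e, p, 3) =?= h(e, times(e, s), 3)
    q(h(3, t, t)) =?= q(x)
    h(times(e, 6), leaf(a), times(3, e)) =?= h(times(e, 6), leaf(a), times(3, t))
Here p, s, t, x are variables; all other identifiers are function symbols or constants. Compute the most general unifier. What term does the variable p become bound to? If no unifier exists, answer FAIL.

Decompose q/1: q(s) =?= q(h(e, q(3), times(x, 6))).
Decompose q/1: s =?= h(e, q(3), times(x, 6)).
Bind s := h(e, q(3), times(x, 6)); substituting into the one remaining equation that mentions s gives: h(e, p, 3) =?= h(e, times(e, h(e, q(3), times(x, 6))), 3).
Decompose h/3: e =?= e,  p =?= times(e, h(e, q(3), times(x, 6))),  3 =?= 3.
Delete trivial equation e =?= e.
Bind p := times(e, h(e, q(3), times(x, 6))); no other remaining equation mentions p.
Delete trivial equation 3 =?= 3.
Decompose q/1: h(3, t, t) =?= x.
Bind x := h(3, t, t); no other remaining equation mentions x. Substituting into the earlier bindings gives s := h(e, q(3), times(h(3, t, t), 6)), p := times(e, h(e, q(3), times(h(3, t, t), 6))).
Decompose h/3: times(e, 6) =?= times(e, 6),  leaf(a) =?= leaf(a),  times(3, e) =?= times(3, t).
Delete trivial equation times(e, 6) =?= times(e, 6).
Delete trivial equation leaf(a) =?= leaf(a).
Decompose times/2: 3 =?= 3,  e =?= t.
Delete trivial equation 3 =?= 3.
Bind t := e. Substituting into the earlier bindings gives s := h(e, q(3), times(h(3, e, e), 6)), p := times(e, h(e, q(3), times(h(3, e, e), 6))), x := h(3, e, e).
MGU = { s ↦ h(e, q(3), times(h(3, e, e), 6)), p ↦ times(e, h(e, q(3), times(h(3, e, e), 6))), x ↦ h(3, e, e), t ↦ e }, so p ↦ times(e, h(e, q(3), times(h(3, e, e), 6))).

times(e, h(e, q(3), times(h(3, e, e), 6)))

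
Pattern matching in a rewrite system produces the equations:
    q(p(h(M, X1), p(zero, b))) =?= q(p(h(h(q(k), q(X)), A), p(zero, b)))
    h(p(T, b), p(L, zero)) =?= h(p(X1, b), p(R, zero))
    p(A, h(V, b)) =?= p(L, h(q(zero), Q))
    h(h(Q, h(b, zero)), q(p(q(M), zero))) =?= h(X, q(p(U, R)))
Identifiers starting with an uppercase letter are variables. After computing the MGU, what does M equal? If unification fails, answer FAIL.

Decompose q/1: p(h(M, X1), p(zero, b)) =?= p(h(h(q(k), q(X)), A), p(zero, b)).
Decompose p/2: h(M, X1) =?= h(h(q(k), q(X)), A),  p(zero, b) =?= p(zero, b).
Decompose h/2: M =?= h(q(k), q(X)),  X1 =?= A.
Bind M := h(q(k), q(X)); substituting into the one remaining equation that mentions M gives: h(h(Q, h(b, zero)), q(p(q(h(q(k), q(X))), zero))) =?= h(X, q(p(U, R))).
Bind X1 := A; substituting into the one remaining equation that mentions X1 gives: h(p(T, b), p(L, zero)) =?= h(p(A, b), p(R, zero)).
Delete trivial equation p(zero, b) =?= p(zero, b).
Decompose h/2: p(T, b) =?= p(A, b),  p(L, zero) =?= p(R, zero).
Decompose p/2: T =?= A,  b =?= b.
Bind T := A; no other remaining equation mentions T.
Delete trivial equation b =?= b.
Decompose p/2: L =?= R,  zero =?= zero.
Bind L := R; substituting into the one remaining equation that mentions L gives: p(A, h(V, b)) =?= p(R, h(q(zero), Q)).
Delete trivial equation zero =?= zero.
Decompose p/2: A =?= R,  h(V, b) =?= h(q(zero), Q).
Bind A := R; no other remaining equation mentions A. Substituting into the earlier bindings gives X1 := R, T := R.
Decompose h/2: V =?= q(zero),  b =?= Q.
Bind V := q(zero); no other remaining equation mentions V.
Bind Q := b; substituting into the remaining equation gives: h(h(b, h(b, zero)), q(p(q(h(q(k), q(X))), zero))) =?= h(X, q(p(U, R))).
Decompose h/2: h(b, h(b, zero)) =?= X,  q(p(q(h(q(k), q(X))), zero)) =?= q(p(U, R)).
Bind X := h(b, h(b, zero)); substituting into the remaining equation gives: q(p(q(h(q(k), q(h(b, h(b, zero))))), zero)) =?= q(p(U, R)). Substituting into the earlier binding gives M := h(q(k), q(h(b, h(b, zero)))).
Decompose q/1: p(q(h(q(k), q(h(b, h(b, zero))))), zero) =?= p(U, R).
Decompose p/2: q(h(q(k), q(h(b, h(b, zero))))) =?= U,  zero =?= R.
Bind U := q(h(q(k), q(h(b, h(b, zero))))); no other remaining equation mentions U.
Bind R := zero. Substituting into the earlier bindings gives X1 := zero, T := zero, L := zero, A := zero.
MGU = { M ↦ h(q(k), q(h(b, h(b, zero)))), X1 ↦ zero, T ↦ zero, L ↦ zero, A ↦ zero, V ↦ q(zero), Q ↦ b, X ↦ h(b, h(b, zero)), U ↦ q(h(q(k), q(h(b, h(b, zero))))), R ↦ zero }, so M ↦ h(q(k), q(h(b, h(b, zero)))).

h(q(k), q(h(b, h(b, zero))))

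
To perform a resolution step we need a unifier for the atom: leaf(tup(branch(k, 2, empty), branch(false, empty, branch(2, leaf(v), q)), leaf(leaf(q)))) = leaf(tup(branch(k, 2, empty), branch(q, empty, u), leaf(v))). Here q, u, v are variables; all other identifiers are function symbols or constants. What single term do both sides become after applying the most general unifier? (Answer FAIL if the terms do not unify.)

Decompose leaf/1: tup(branch(k, 2, empty), branch(false, empty, branch(2, leaf(v), q)), leaf(leaf(q))) = tup(branch(k, 2, empty), branch(q, empty, u), leaf(v)).
Decompose tup/3: branch(k, 2, empty) = branch(k, 2, empty),  branch(false, empty, branch(2, leaf(v), q)) = branch(q, empty, u),  leaf(leaf(q)) = leaf(v).
Delete trivial equation branch(k, 2, empty) = branch(k, 2, empty).
Decompose branch/3: false = q,  empty = empty,  branch(2, leaf(v), q) = u.
Bind q := false; substituting into the 2 remaining equations that mention q gives: branch(2, leaf(v), false) = u,  leaf(leaf(false)) = leaf(v).
Delete trivial equation empty = empty.
Bind u := branch(2, leaf(v), false); no other remaining equation mentions u.
Decompose leaf/1: leaf(false) = v.
Bind v := leaf(false). Substituting into the earlier binding gives u := branch(2, leaf(leaf(false)), false).
Applying the MGU to either side gives leaf(tup(branch(k, 2, empty), branch(false, empty, branch(2, leaf(leaf(false)), false)), leaf(leaf(false)))).

leaf(tup(branch(k, 2, empty), branch(false, empty, branch(2, leaf(leaf(false)), false)), leaf(leaf(false))))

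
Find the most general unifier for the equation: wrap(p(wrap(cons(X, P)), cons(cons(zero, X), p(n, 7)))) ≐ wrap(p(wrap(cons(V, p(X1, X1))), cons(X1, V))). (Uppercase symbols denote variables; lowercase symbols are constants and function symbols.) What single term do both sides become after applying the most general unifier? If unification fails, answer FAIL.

wrap(p(wrap(cons(p(n, 7), p(cons(zero, p(n, 7)), cons(zero, p(n, 7))))), cons(cons(zero, p(n, 7)), p(n, 7))))

Decompose wrap/1: p(wrap(cons(X, P)), cons(cons(zero, X), p(n, 7))) ≐ p(wrap(cons(V, p(X1, X1))), cons(X1, V)).
Decompose p/2: wrap(cons(X, P)) ≐ wrap(cons(V, p(X1, X1))),  cons(cons(zero, X), p(n, 7)) ≐ cons(X1, V).
Decompose wrap/1: cons(X, P) ≐ cons(V, p(X1, X1)).
Decompose cons/2: X ≐ V,  P ≐ p(X1, X1).
Bind X := V; substituting into the one remaining equation that mentions X gives: cons(cons(zero, V), p(n, 7)) ≐ cons(X1, V).
Bind P := p(X1, X1); no other remaining equation mentions P.
Decompose cons/2: cons(zero, V) ≐ X1,  p(n, 7) ≐ V.
Bind X1 := cons(zero, V); no other remaining equation mentions X1. Substituting into the earlier binding gives P := p(cons(zero, V), cons(zero, V)).
Bind V := p(n, 7). Substituting into the earlier bindings gives X := p(n, 7), P := p(cons(zero, p(n, 7)), cons(zero, p(n, 7))), X1 := cons(zero, p(n, 7)).
Applying the MGU to either side gives wrap(p(wrap(cons(p(n, 7), p(cons(zero, p(n, 7)), cons(zero, p(n, 7))))), cons(cons(zero, p(n, 7)), p(n, 7)))).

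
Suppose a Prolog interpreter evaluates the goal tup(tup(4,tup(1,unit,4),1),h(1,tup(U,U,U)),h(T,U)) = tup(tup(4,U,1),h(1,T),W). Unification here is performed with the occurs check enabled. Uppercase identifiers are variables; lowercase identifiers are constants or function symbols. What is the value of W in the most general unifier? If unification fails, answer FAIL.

Decompose tup/3: tup(4,tup(1,unit,4),1) = tup(4,U,1),  h(1,tup(U,U,U)) = h(1,T),  h(T,U) = W.
Decompose tup/3: 4 = 4,  tup(1,unit,4) = U,  1 = 1.
Delete trivial equation 4 = 4.
Bind U := tup(1,unit,4); substituting into the 2 remaining equations that mention U gives: h(1,tup(tup(1,unit,4),tup(1,unit,4),tup(1,unit,4))) = h(1,T),  h(T,tup(1,unit,4)) = W.
Delete trivial equation 1 = 1.
Decompose h/2: 1 = 1,  tup(tup(1,unit,4),tup(1,unit,4),tup(1,unit,4)) = T.
Delete trivial equation 1 = 1.
Bind T := tup(tup(1,unit,4),tup(1,unit,4),tup(1,unit,4)); substituting into the remaining equation gives: h(tup(tup(1,unit,4),tup(1,unit,4),tup(1,unit,4)),tup(1,unit,4)) = W.
Bind W := h(tup(tup(1,unit,4),tup(1,unit,4),tup(1,unit,4)),tup(1,unit,4)).
MGU = { U -> tup(1,unit,4), T -> tup(tup(1,unit,4),tup(1,unit,4),tup(1,unit,4)), W -> h(tup(tup(1,unit,4),tup(1,unit,4),tup(1,unit,4)),tup(1,unit,4)) }, so W -> h(tup(tup(1,unit,4),tup(1,unit,4),tup(1,unit,4)),tup(1,unit,4)).

h(tup(tup(1,unit,4),tup(1,unit,4),tup(1,unit,4)),tup(1,unit,4))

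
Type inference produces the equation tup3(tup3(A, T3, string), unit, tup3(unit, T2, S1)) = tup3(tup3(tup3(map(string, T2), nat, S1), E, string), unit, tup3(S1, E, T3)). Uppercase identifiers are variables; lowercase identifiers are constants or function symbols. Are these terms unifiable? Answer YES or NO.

Decompose tup3/3: tup3(A, T3, string) = tup3(tup3(map(string, T2), nat, S1), E, string),  unit = unit,  tup3(unit, T2, S1) = tup3(S1, E, T3).
Decompose tup3/3: A = tup3(map(string, T2), nat, S1),  T3 = E,  string = string.
Bind A := tup3(map(string, T2), nat, S1); no other remaining equation mentions A.
Bind T3 := E; substituting into the one remaining equation that mentions T3 gives: tup3(unit, T2, S1) = tup3(S1, E, E).
Delete trivial equation string = string.
Delete trivial equation unit = unit.
Decompose tup3/3: unit = S1,  T2 = E,  S1 = E.
Bind S1 := unit; substituting into the one remaining equation that mentions S1 gives: unit = E. Substituting into the earlier binding gives A := tup3(map(string, T2), nat, unit).
Bind T2 := E; no other remaining equation mentions T2. Substituting into the earlier binding gives A := tup3(map(string, E), nat, unit).
Bind E := unit. Substituting into the earlier bindings gives A := tup3(map(string, unit), nat, unit), T3 := unit, T2 := unit.
No equations remain and no clash or occurs-check failure arose, so a unifier exists.

YES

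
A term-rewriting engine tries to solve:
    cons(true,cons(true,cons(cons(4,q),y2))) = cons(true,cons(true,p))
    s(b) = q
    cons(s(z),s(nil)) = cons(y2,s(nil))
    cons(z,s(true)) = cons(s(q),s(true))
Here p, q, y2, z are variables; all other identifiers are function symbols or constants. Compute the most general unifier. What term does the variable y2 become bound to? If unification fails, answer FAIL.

s(s(s(b)))

Decompose cons/2: true = true,  cons(true,cons(cons(4,q),y2)) = cons(true,p).
Delete trivial equation true = true.
Decompose cons/2: true = true,  cons(cons(4,q),y2) = p.
Delete trivial equation true = true.
Bind p := cons(cons(4,q),y2); no other remaining equation mentions p.
Bind q := s(b); substituting into the one remaining equation that mentions q gives: cons(z,s(true)) = cons(s(s(b)),s(true)). Substituting into the earlier binding gives p := cons(cons(4,s(b)),y2).
Decompose cons/2: s(z) = y2,  s(nil) = s(nil).
Bind y2 := s(z); no other remaining equation mentions y2. Substituting into the earlier binding gives p := cons(cons(4,s(b)),s(z)).
Delete trivial equation s(nil) = s(nil).
Decompose cons/2: z = s(s(b)),  s(true) = s(true).
Bind z := s(s(b)); no other remaining equation mentions z. Substituting into the earlier bindings gives p := cons(cons(4,s(b)),s(s(s(b)))), y2 := s(s(s(b))).
Delete trivial equation s(true) = s(true).
MGU = { p ↦ cons(cons(4,s(b)),s(s(s(b)))), q ↦ s(b), y2 ↦ s(s(s(b))), z ↦ s(s(b)) }, so y2 ↦ s(s(s(b))).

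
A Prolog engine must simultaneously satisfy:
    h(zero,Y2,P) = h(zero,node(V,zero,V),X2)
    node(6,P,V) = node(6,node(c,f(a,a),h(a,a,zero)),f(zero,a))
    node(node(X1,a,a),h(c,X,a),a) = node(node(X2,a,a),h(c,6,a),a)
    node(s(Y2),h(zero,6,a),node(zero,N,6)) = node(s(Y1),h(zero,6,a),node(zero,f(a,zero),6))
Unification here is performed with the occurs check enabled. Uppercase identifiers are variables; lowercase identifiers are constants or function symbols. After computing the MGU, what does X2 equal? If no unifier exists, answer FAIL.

node(c,f(a,a),h(a,a,zero))

Decompose h/3: zero = zero,  Y2 = node(V,zero,V),  P = X2.
Delete trivial equation zero = zero.
Bind Y2 := node(V,zero,V); substituting into the one remaining equation that mentions Y2 gives: node(s(node(V,zero,V)),h(zero,6,a),node(zero,N,6)) = node(s(Y1),h(zero,6,a),node(zero,f(a,zero),6)).
Bind P := X2; substituting into the one remaining equation that mentions P gives: node(6,X2,V) = node(6,node(c,f(a,a),h(a,a,zero)),f(zero,a)).
Decompose node/3: 6 = 6,  X2 = node(c,f(a,a),h(a,a,zero)),  V = f(zero,a).
Delete trivial equation 6 = 6.
Bind X2 := node(c,f(a,a),h(a,a,zero)); substituting into the one remaining equation that mentions X2 gives: node(node(X1,a,a),h(c,X,a),a) = node(node(node(c,f(a,a),h(a,a,zero)),a,a),h(c,6,a),a). Substituting into the earlier binding gives P := node(c,f(a,a),h(a,a,zero)).
Bind V := f(zero,a); substituting into the one remaining equation that mentions V gives: node(s(node(f(zero,a),zero,f(zero,a))),h(zero,6,a),node(zero,N,6)) = node(s(Y1),h(zero,6,a),node(zero,f(a,zero),6)). Substituting into the earlier binding gives Y2 := node(f(zero,a),zero,f(zero,a)).
Decompose node/3: node(X1,a,a) = node(node(c,f(a,a),h(a,a,zero)),a,a),  h(c,X,a) = h(c,6,a),  a = a.
Decompose node/3: X1 = node(c,f(a,a),h(a,a,zero)),  a = a,  a = a.
Bind X1 := node(c,f(a,a),h(a,a,zero)); no other remaining equation mentions X1.
Delete trivial equation a = a.
Delete trivial equation a = a.
Decompose h/3: c = c,  X = 6,  a = a.
Delete trivial equation c = c.
Bind X := 6; no other remaining equation mentions X.
Delete trivial equation a = a.
Delete trivial equation a = a.
Decompose node/3: s(node(f(zero,a),zero,f(zero,a))) = s(Y1),  h(zero,6,a) = h(zero,6,a),  node(zero,N,6) = node(zero,f(a,zero),6).
Decompose s/1: node(f(zero,a),zero,f(zero,a)) = Y1.
Bind Y1 := node(f(zero,a),zero,f(zero,a)); no other remaining equation mentions Y1.
Delete trivial equation h(zero,6,a) = h(zero,6,a).
Decompose node/3: zero = zero,  N = f(a,zero),  6 = 6.
Delete trivial equation zero = zero.
Bind N := f(a,zero); no other remaining equation mentions N.
Delete trivial equation 6 = 6.
MGU = { Y2 = node(f(zero,a),zero,f(zero,a)), P = node(c,f(a,a),h(a,a,zero)), X2 = node(c,f(a,a),h(a,a,zero)), V = f(zero,a), X1 = node(c,f(a,a),h(a,a,zero)), X = 6, Y1 = node(f(zero,a),zero,f(zero,a)), N = f(a,zero) }, so X2 = node(c,f(a,a),h(a,a,zero)).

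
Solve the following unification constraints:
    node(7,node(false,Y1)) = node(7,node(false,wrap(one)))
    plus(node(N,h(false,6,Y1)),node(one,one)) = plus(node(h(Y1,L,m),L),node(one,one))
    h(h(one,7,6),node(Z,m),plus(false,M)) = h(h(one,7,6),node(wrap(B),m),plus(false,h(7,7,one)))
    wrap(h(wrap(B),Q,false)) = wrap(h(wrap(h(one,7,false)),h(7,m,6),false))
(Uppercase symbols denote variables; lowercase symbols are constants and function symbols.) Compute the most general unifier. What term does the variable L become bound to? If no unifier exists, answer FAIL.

h(false,6,wrap(one))

Decompose node/2: 7 = 7,  node(false,Y1) = node(false,wrap(one)).
Delete trivial equation 7 = 7.
Decompose node/2: false = false,  Y1 = wrap(one).
Delete trivial equation false = false.
Bind Y1 := wrap(one); substituting into the one remaining equation that mentions Y1 gives: plus(node(N,h(false,6,wrap(one))),node(one,one)) = plus(node(h(wrap(one),L,m),L),node(one,one)).
Decompose plus/2: node(N,h(false,6,wrap(one))) = node(h(wrap(one),L,m),L),  node(one,one) = node(one,one).
Decompose node/2: N = h(wrap(one),L,m),  h(false,6,wrap(one)) = L.
Bind N := h(wrap(one),L,m); no other remaining equation mentions N.
Bind L := h(false,6,wrap(one)); no other remaining equation mentions L. Substituting into the earlier binding gives N := h(wrap(one),h(false,6,wrap(one)),m).
Delete trivial equation node(one,one) = node(one,one).
Decompose h/3: h(one,7,6) = h(one,7,6),  node(Z,m) = node(wrap(B),m),  plus(false,M) = plus(false,h(7,7,one)).
Delete trivial equation h(one,7,6) = h(one,7,6).
Decompose node/2: Z = wrap(B),  m = m.
Bind Z := wrap(B); no other remaining equation mentions Z.
Delete trivial equation m = m.
Decompose plus/2: false = false,  M = h(7,7,one).
Delete trivial equation false = false.
Bind M := h(7,7,one); no other remaining equation mentions M.
Decompose wrap/1: h(wrap(B),Q,false) = h(wrap(h(one,7,false)),h(7,m,6),false).
Decompose h/3: wrap(B) = wrap(h(one,7,false)),  Q = h(7,m,6),  false = false.
Decompose wrap/1: B = h(one,7,false).
Bind B := h(one,7,false); no other remaining equation mentions B. Substituting into the earlier binding gives Z := wrap(h(one,7,false)).
Bind Q := h(7,m,6); no other remaining equation mentions Q.
Delete trivial equation false = false.
MGU = { Y1 ↦ wrap(one), N ↦ h(wrap(one),h(false,6,wrap(one)),m), L ↦ h(false,6,wrap(one)), Z ↦ wrap(h(one,7,false)), M ↦ h(7,7,one), B ↦ h(one,7,false), Q ↦ h(7,m,6) }, so L ↦ h(false,6,wrap(one)).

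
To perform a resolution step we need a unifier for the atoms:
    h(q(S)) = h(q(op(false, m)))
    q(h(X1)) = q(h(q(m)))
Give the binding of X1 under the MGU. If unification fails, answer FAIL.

Decompose h/1: q(S) = q(op(false, m)).
Decompose q/1: S = op(false, m).
Bind S := op(false, m); no other remaining equation mentions S.
Decompose q/1: h(X1) = h(q(m)).
Decompose h/1: X1 = q(m).
Bind X1 := q(m).
MGU = { S -> op(false, m), X1 -> q(m) }, so X1 -> q(m).

q(m)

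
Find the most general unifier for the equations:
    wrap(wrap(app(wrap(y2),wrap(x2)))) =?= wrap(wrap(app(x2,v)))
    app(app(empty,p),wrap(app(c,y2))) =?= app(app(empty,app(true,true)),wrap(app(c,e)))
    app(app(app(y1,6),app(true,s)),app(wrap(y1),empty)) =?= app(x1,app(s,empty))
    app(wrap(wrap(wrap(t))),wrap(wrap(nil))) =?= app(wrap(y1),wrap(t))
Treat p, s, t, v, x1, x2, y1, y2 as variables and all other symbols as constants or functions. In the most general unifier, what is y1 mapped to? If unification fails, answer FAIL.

Decompose wrap/1: wrap(app(wrap(y2),wrap(x2))) =?= wrap(app(x2,v)).
Decompose wrap/1: app(wrap(y2),wrap(x2)) =?= app(x2,v).
Decompose app/2: wrap(y2) =?= x2,  wrap(x2) =?= v.
Bind x2 := wrap(y2); substituting into the one remaining equation that mentions x2 gives: wrap(wrap(y2)) =?= v.
Bind v := wrap(wrap(y2)); no other remaining equation mentions v.
Decompose app/2: app(empty,p) =?= app(empty,app(true,true)),  wrap(app(c,y2)) =?= wrap(app(c,e)).
Decompose app/2: empty =?= empty,  p =?= app(true,true).
Delete trivial equation empty =?= empty.
Bind p := app(true,true); no other remaining equation mentions p.
Decompose wrap/1: app(c,y2) =?= app(c,e).
Decompose app/2: c =?= c,  y2 =?= e.
Delete trivial equation c =?= c.
Bind y2 := e; no other remaining equation mentions y2. Substituting into the earlier bindings gives x2 := wrap(e), v := wrap(wrap(e)).
Decompose app/2: app(app(y1,6),app(true,s)) =?= x1,  app(wrap(y1),empty) =?= app(s,empty).
Bind x1 := app(app(y1,6),app(true,s)); no other remaining equation mentions x1.
Decompose app/2: wrap(y1) =?= s,  empty =?= empty.
Bind s := wrap(y1); no other remaining equation mentions s. Substituting into the earlier binding gives x1 := app(app(y1,6),app(true,wrap(y1))).
Delete trivial equation empty =?= empty.
Decompose app/2: wrap(wrap(wrap(t))) =?= wrap(y1),  wrap(wrap(nil)) =?= wrap(t).
Decompose wrap/1: wrap(wrap(t)) =?= y1.
Bind y1 := wrap(wrap(t)); no other remaining equation mentions y1. Substituting into the earlier bindings gives x1 := app(app(wrap(wrap(t)),6),app(true,wrap(wrap(wrap(t))))), s := wrap(wrap(wrap(t))).
Decompose wrap/1: wrap(nil) =?= t.
Bind t := wrap(nil). Substituting into the earlier bindings gives x1 := app(app(wrap(wrap(wrap(nil))),6),app(true,wrap(wrap(wrap(wrap(nil)))))), s := wrap(wrap(wrap(wrap(nil)))), y1 := wrap(wrap(wrap(nil))).
MGU = { x2 ↦ wrap(e), v ↦ wrap(wrap(e)), p ↦ app(true,true), y2 ↦ e, x1 ↦ app(app(wrap(wrap(wrap(nil))),6),app(true,wrap(wrap(wrap(wrap(nil)))))), s ↦ wrap(wrap(wrap(wrap(nil)))), y1 ↦ wrap(wrap(wrap(nil))), t ↦ wrap(nil) }, so y1 ↦ wrap(wrap(wrap(nil))).

wrap(wrap(wrap(nil)))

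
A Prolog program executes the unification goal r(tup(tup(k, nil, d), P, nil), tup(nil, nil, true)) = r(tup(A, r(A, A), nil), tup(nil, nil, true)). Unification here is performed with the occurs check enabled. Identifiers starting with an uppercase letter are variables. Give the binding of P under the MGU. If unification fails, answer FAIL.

r(tup(k, nil, d), tup(k, nil, d))

Decompose r/2: tup(tup(k, nil, d), P, nil) = tup(A, r(A, A), nil),  tup(nil, nil, true) = tup(nil, nil, true).
Decompose tup/3: tup(k, nil, d) = A,  P = r(A, A),  nil = nil.
Bind A := tup(k, nil, d); substituting into the one remaining equation that mentions A gives: P = r(tup(k, nil, d), tup(k, nil, d)).
Bind P := r(tup(k, nil, d), tup(k, nil, d)); no other remaining equation mentions P.
Delete trivial equation nil = nil.
Delete trivial equation tup(nil, nil, true) = tup(nil, nil, true).
MGU = { A = tup(k, nil, d), P = r(tup(k, nil, d), tup(k, nil, d)) }, so P = r(tup(k, nil, d), tup(k, nil, d)).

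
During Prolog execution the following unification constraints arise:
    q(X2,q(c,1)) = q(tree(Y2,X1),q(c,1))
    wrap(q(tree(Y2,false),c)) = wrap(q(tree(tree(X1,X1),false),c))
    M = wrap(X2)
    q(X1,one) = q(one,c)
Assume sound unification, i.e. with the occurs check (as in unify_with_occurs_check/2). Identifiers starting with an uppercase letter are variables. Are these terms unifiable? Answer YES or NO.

Decompose q/2: X2 = tree(Y2,X1),  q(c,1) = q(c,1).
Bind X2 := tree(Y2,X1); substituting into the one remaining equation that mentions X2 gives: M = wrap(tree(Y2,X1)).
Delete trivial equation q(c,1) = q(c,1).
Decompose wrap/1: q(tree(Y2,false),c) = q(tree(tree(X1,X1),false),c).
Decompose q/2: tree(Y2,false) = tree(tree(X1,X1),false),  c = c.
Decompose tree/2: Y2 = tree(X1,X1),  false = false.
Bind Y2 := tree(X1,X1); substituting into the one remaining equation that mentions Y2 gives: M = wrap(tree(tree(X1,X1),X1)). Substituting into the earlier binding gives X2 := tree(tree(X1,X1),X1).
Delete trivial equation false = false.
Delete trivial equation c = c.
Bind M := wrap(tree(tree(X1,X1),X1)); no other remaining equation mentions M.
Decompose q/2: X1 = one,  one = c.
Bind X1 := one; no other remaining equation mentions X1. Substituting into the earlier bindings gives X2 := tree(tree(one,one),one), Y2 := tree(one,one), M := wrap(tree(tree(one,one),one)).
Clash: constants one and c differ; no unifier exists.

NO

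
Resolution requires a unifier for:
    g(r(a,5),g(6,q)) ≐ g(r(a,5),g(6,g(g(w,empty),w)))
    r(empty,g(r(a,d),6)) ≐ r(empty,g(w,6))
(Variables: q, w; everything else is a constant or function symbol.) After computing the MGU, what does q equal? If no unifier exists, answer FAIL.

Decompose g/2: r(a,5) ≐ r(a,5),  g(6,q) ≐ g(6,g(g(w,empty),w)).
Delete trivial equation r(a,5) ≐ r(a,5).
Decompose g/2: 6 ≐ 6,  q ≐ g(g(w,empty),w).
Delete trivial equation 6 ≐ 6.
Bind q := g(g(w,empty),w); no other remaining equation mentions q.
Decompose r/2: empty ≐ empty,  g(r(a,d),6) ≐ g(w,6).
Delete trivial equation empty ≐ empty.
Decompose g/2: r(a,d) ≐ w,  6 ≐ 6.
Bind w := r(a,d); no other remaining equation mentions w. Substituting into the earlier binding gives q := g(g(r(a,d),empty),r(a,d)).
Delete trivial equation 6 ≐ 6.
MGU = { q -> g(g(r(a,d),empty),r(a,d)), w -> r(a,d) }, so q -> g(g(r(a,d),empty),r(a,d)).

g(g(r(a,d),empty),r(a,d))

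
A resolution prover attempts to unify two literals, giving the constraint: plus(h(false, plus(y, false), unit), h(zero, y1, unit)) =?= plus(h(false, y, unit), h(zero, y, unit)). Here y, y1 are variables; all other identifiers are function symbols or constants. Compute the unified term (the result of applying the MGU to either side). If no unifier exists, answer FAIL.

FAIL

Decompose plus/2: h(false, plus(y, false), unit) =?= h(false, y, unit),  h(zero, y1, unit) =?= h(zero, y, unit).
Decompose h/3: false =?= false,  plus(y, false) =?= y,  unit =?= unit.
Delete trivial equation false =?= false.
Occurs check fails: y occurs in plus(y, false); the equation y =?= plus(y, false) has no finite solution.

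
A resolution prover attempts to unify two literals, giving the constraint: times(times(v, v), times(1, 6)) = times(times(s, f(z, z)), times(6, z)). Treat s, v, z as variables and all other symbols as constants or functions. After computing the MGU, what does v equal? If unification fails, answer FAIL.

FAIL

Decompose times/2: times(v, v) = times(s, f(z, z)),  times(1, 6) = times(6, z).
Decompose times/2: v = s,  v = f(z, z).
Bind v := s; substituting into the one remaining equation that mentions v gives: s = f(z, z).
Bind s := f(z, z); no other remaining equation mentions s. Substituting into the earlier binding gives v := f(z, z).
Decompose times/2: 1 = 6,  6 = z.
Clash: constants 1 and 6 differ; no unifier exists.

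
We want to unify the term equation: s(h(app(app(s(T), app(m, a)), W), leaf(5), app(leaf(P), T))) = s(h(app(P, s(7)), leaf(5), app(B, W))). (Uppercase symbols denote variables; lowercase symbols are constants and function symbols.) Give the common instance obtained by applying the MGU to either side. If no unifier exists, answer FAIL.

s(h(app(app(s(s(7)), app(m, a)), s(7)), leaf(5), app(leaf(app(s(s(7)), app(m, a))), s(7))))

Decompose s/1: h(app(app(s(T), app(m, a)), W), leaf(5), app(leaf(P), T)) = h(app(P, s(7)), leaf(5), app(B, W)).
Decompose h/3: app(app(s(T), app(m, a)), W) = app(P, s(7)),  leaf(5) = leaf(5),  app(leaf(P), T) = app(B, W).
Decompose app/2: app(s(T), app(m, a)) = P,  W = s(7).
Bind P := app(s(T), app(m, a)); substituting into the one remaining equation that mentions P gives: app(leaf(app(s(T), app(m, a))), T) = app(B, W).
Bind W := s(7); substituting into the one remaining equation that mentions W gives: app(leaf(app(s(T), app(m, a))), T) = app(B, s(7)).
Delete trivial equation leaf(5) = leaf(5).
Decompose app/2: leaf(app(s(T), app(m, a))) = B,  T = s(7).
Bind B := leaf(app(s(T), app(m, a))); no other remaining equation mentions B.
Bind T := s(7). Substituting into the earlier bindings gives P := app(s(s(7)), app(m, a)), B := leaf(app(s(s(7)), app(m, a))).
Applying the MGU to either side gives s(h(app(app(s(s(7)), app(m, a)), s(7)), leaf(5), app(leaf(app(s(s(7)), app(m, a))), s(7)))).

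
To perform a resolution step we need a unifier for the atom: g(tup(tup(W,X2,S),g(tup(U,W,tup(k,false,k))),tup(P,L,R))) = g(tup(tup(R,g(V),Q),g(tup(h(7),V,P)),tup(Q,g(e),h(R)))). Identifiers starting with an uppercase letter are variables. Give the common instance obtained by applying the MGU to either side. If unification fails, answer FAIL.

Decompose g/1: tup(tup(W,X2,S),g(tup(U,W,tup(k,false,k))),tup(P,L,R)) = tup(tup(R,g(V),Q),g(tup(h(7),V,P)),tup(Q,g(e),h(R))).
Decompose tup/3: tup(W,X2,S) = tup(R,g(V),Q),  g(tup(U,W,tup(k,false,k))) = g(tup(h(7),V,P)),  tup(P,L,R) = tup(Q,g(e),h(R)).
Decompose tup/3: W = R,  X2 = g(V),  S = Q.
Bind W := R; substituting into the one remaining equation that mentions W gives: g(tup(U,R,tup(k,false,k))) = g(tup(h(7),V,P)).
Bind X2 := g(V); no other remaining equation mentions X2.
Bind S := Q; no other remaining equation mentions S.
Decompose g/1: tup(U,R,tup(k,false,k)) = tup(h(7),V,P).
Decompose tup/3: U = h(7),  R = V,  tup(k,false,k) = P.
Bind U := h(7); no other remaining equation mentions U.
Bind R := V; substituting into the one remaining equation that mentions R gives: tup(P,L,V) = tup(Q,g(e),h(V)). Substituting into the earlier binding gives W := V.
Bind P := tup(k,false,k); substituting into the remaining equation gives: tup(tup(k,false,k),L,V) = tup(Q,g(e),h(V)).
Decompose tup/3: tup(k,false,k) = Q,  L = g(e),  V = h(V).
Bind Q := tup(k,false,k); no other remaining equation mentions Q. Substituting into the earlier binding gives S := tup(k,false,k).
Bind L := g(e); no other remaining equation mentions L.
Occurs check fails: V occurs in h(V); the equation V = h(V) has no finite solution.

FAIL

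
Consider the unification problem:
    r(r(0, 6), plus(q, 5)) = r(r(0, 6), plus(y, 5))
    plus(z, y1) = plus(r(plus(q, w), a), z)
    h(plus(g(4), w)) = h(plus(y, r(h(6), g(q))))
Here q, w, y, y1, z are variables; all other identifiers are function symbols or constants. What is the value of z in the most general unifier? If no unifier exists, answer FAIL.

Decompose r/2: r(0, 6) = r(0, 6),  plus(q, 5) = plus(y, 5).
Delete trivial equation r(0, 6) = r(0, 6).
Decompose plus/2: q = y,  5 = 5.
Bind q := y; substituting into the 2 remaining equations that mention q gives: plus(z, y1) = plus(r(plus(y, w), a), z),  h(plus(g(4), w)) = h(plus(y, r(h(6), g(y)))).
Delete trivial equation 5 = 5.
Decompose plus/2: z = r(plus(y, w), a),  y1 = z.
Bind z := r(plus(y, w), a); substituting into the one remaining equation that mentions z gives: y1 = r(plus(y, w), a).
Bind y1 := r(plus(y, w), a); no other remaining equation mentions y1.
Decompose h/1: plus(g(4), w) = plus(y, r(h(6), g(y))).
Decompose plus/2: g(4) = y,  w = r(h(6), g(y)).
Bind y := g(4); substituting into the remaining equation gives: w = r(h(6), g(g(4))). Substituting into the earlier bindings gives q := g(4), z := r(plus(g(4), w), a), y1 := r(plus(g(4), w), a).
Bind w := r(h(6), g(g(4))). Substituting into the earlier bindings gives z := r(plus(g(4), r(h(6), g(g(4)))), a), y1 := r(plus(g(4), r(h(6), g(g(4)))), a).
MGU = { q := g(4), z := r(plus(g(4), r(h(6), g(g(4)))), a), y1 := r(plus(g(4), r(h(6), g(g(4)))), a), y := g(4), w := r(h(6), g(g(4))) }, so z := r(plus(g(4), r(h(6), g(g(4)))), a).

r(plus(g(4), r(h(6), g(g(4)))), a)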